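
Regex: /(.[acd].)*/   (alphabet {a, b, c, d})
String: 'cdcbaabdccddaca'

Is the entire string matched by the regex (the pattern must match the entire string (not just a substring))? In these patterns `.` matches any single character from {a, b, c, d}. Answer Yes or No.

Yes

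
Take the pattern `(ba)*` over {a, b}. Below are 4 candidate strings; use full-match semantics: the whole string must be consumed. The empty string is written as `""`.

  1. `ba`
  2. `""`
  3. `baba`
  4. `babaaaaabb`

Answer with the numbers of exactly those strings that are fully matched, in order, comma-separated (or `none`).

1, 2, 3

1 → match
2 → match
3 → match
4 → no match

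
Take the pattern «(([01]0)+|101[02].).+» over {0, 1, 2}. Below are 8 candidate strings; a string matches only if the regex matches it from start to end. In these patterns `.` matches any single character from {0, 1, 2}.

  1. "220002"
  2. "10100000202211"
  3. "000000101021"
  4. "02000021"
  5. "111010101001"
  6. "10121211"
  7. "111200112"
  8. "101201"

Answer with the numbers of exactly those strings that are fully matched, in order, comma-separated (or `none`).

1 → no match
2 → match
3 → match
4 → no match
5 → no match
6 → match
7 → no match
8 → match

2, 3, 6, 8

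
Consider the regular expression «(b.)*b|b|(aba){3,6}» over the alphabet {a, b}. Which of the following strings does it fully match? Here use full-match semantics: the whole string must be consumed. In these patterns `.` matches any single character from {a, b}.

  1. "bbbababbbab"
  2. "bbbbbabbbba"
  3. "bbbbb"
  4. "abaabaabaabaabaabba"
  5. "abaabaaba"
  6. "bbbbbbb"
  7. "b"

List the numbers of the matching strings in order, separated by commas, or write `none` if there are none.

1 → match
2 → no match
3 → match
4 → no match
5 → match
6 → match
7 → match

1, 3, 5, 6, 7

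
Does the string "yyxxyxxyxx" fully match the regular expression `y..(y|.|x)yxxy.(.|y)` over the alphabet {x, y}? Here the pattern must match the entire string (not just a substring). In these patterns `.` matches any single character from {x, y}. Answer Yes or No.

Yes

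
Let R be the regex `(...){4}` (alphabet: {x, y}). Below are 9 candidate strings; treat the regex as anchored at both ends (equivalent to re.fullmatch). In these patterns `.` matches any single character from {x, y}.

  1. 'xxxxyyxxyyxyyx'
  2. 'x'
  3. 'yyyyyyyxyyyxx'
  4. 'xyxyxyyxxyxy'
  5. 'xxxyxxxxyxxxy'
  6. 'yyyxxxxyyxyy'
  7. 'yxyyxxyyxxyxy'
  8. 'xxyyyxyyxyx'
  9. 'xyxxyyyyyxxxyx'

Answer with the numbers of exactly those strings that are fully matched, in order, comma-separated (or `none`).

4, 6

1 → no match
2 → no match
3 → no match
4 → match
5 → no match
6 → match
7 → no match
8 → no match
9 → no match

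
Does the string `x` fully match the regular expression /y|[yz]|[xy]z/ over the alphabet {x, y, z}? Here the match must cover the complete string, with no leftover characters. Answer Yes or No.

No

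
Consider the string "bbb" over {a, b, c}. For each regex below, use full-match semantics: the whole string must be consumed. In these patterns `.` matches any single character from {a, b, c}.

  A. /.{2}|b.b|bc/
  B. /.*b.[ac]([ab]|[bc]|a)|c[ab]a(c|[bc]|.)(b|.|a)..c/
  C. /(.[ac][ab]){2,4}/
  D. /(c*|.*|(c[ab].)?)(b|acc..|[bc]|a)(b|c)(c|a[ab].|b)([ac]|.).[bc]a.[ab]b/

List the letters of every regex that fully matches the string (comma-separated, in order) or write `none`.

A → match
B → no match
C → no match
D → no match

A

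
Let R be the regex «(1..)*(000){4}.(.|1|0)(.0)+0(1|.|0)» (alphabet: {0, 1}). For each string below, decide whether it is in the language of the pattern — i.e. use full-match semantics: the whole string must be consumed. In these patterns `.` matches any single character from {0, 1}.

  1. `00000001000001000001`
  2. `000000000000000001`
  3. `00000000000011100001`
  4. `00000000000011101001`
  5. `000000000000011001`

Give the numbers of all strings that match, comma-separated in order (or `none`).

1 → no match
2 → match
3 → match
4 → match
5 → match

2, 3, 4, 5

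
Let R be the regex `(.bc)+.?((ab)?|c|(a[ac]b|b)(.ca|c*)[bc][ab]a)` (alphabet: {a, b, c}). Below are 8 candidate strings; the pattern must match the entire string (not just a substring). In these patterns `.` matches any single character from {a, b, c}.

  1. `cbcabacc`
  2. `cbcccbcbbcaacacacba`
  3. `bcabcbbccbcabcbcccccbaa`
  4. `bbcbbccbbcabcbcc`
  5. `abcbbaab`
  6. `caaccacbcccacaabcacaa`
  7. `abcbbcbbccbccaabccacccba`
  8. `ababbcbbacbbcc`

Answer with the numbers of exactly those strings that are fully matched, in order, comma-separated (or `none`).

none

1 → no match
2 → no match
3 → no match
4 → no match
5 → no match
6 → no match
7 → no match
8 → no match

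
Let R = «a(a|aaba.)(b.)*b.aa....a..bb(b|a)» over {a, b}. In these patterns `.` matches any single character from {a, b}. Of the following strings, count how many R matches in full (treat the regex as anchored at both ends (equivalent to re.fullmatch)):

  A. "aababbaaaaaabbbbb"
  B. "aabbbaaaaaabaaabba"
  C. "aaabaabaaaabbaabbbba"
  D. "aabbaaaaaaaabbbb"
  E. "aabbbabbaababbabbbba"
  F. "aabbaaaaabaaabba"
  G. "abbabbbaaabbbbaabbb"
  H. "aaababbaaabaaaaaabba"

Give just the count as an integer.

A → no match
B → match
C → match
D → match
E → match
F → match
G → no match
H → match
Total matched: 6

6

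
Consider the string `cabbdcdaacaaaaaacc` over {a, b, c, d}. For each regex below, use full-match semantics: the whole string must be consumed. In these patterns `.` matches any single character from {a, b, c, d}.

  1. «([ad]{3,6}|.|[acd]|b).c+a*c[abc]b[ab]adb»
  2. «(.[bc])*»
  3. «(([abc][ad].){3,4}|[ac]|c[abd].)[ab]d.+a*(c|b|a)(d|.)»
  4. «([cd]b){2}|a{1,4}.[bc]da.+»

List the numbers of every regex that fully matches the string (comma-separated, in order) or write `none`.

1 → no match — must end with `adb`
2 → no match
3 → match
4 → no match

3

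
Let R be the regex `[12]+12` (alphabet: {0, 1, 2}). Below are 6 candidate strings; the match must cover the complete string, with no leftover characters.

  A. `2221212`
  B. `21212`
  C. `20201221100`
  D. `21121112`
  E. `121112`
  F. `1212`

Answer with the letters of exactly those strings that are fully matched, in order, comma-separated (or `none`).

A → match
B → match
C → no match — must end with `12`
D → match
E → match
F → match

A, B, D, E, F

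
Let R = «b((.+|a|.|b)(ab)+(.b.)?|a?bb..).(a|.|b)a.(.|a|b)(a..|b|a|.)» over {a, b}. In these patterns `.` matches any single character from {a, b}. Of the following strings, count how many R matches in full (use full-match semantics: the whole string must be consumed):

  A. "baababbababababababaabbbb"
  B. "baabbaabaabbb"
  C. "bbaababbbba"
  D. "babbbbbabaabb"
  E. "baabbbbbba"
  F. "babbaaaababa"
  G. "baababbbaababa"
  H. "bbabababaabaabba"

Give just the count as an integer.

A → no match
B → no match
C → no match
D → no match
E → no match
F → no match
G → match
H → no match
Total matched: 1

1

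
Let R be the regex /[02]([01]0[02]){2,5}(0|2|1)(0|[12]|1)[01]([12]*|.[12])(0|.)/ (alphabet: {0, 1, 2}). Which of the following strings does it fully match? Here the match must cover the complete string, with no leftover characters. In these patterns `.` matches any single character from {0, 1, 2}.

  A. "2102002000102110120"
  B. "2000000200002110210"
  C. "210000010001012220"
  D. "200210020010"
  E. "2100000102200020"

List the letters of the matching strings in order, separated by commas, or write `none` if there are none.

A, C, D, E

A → match
B → no match
C → match
D → match
E → match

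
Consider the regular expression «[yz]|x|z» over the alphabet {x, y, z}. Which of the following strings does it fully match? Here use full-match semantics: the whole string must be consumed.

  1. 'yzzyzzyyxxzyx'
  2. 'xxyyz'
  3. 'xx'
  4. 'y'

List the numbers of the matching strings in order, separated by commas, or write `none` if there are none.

1 → no match
2 → no match
3 → no match
4 → match

4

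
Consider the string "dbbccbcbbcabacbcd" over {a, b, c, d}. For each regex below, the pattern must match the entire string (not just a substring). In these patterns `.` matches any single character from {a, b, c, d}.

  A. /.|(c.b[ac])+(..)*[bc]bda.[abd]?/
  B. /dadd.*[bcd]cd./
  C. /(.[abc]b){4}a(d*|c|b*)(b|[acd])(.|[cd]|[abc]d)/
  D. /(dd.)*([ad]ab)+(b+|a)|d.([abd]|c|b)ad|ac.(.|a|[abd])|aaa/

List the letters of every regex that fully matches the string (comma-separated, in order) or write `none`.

A → no match
B → no match — must start with "dadd"
C → match
D → no match

C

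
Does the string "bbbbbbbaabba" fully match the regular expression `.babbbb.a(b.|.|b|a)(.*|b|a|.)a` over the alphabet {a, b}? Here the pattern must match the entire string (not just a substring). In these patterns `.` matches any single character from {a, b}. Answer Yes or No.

No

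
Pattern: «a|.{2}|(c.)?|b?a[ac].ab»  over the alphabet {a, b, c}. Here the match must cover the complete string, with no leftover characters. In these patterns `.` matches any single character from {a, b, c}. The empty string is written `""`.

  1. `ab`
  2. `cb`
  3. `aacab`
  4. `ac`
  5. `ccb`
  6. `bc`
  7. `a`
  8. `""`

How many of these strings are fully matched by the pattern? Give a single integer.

1 → match
2 → match
3 → match
4 → match
5 → no match
6 → match
7 → match
8 → match
Total matched: 7

7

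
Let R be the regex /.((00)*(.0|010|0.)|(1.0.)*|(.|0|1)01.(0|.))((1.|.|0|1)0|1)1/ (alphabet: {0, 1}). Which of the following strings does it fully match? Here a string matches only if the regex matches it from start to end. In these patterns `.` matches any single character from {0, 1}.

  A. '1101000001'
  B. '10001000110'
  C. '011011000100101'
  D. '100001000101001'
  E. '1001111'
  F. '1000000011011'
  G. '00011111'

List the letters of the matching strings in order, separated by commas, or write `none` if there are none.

A. '1101000001' → no match
B. '10001000110' → no match — must end with '1'
C → no match
D → no match
E. '1001111' → no match
F → no match
G. '00011111' → match

G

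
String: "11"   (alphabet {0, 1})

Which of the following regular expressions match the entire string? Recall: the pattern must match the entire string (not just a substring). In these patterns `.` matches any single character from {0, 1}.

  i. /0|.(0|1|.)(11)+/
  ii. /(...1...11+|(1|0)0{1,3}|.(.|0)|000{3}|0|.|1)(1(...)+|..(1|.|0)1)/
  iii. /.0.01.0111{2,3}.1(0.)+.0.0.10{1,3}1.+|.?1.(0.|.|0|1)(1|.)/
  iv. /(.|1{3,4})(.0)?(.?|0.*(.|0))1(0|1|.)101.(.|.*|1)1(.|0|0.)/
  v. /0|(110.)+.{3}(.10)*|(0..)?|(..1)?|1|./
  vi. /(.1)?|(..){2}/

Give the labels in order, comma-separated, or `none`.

vi

i → no match
ii → no match
iii → no match
iv → no match
v → no match
vi → match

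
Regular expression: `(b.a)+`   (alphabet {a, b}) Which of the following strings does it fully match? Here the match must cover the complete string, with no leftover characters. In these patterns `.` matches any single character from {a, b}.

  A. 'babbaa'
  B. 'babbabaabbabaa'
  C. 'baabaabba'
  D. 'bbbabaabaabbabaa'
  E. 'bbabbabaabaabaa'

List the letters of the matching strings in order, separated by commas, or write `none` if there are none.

C, E

A → no match
B → no match
C → match
D → no match
E → match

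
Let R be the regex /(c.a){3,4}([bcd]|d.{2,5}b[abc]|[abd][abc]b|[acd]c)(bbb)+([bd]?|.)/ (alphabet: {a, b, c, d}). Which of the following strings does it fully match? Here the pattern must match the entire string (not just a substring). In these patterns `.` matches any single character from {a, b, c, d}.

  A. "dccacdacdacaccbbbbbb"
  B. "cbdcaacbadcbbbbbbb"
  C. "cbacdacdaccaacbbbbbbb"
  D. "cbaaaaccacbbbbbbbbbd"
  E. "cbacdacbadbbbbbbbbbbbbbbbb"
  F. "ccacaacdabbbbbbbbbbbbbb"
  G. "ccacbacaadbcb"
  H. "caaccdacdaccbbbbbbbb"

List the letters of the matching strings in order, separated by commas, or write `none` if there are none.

C, E, F

A → no match — must start with "c"
B → no match
C → match
D → no match
E → match
F → match
G → no match
H → no match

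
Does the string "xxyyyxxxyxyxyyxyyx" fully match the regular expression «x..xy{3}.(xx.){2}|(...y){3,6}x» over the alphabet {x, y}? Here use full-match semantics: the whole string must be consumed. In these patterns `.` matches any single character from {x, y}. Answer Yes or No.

No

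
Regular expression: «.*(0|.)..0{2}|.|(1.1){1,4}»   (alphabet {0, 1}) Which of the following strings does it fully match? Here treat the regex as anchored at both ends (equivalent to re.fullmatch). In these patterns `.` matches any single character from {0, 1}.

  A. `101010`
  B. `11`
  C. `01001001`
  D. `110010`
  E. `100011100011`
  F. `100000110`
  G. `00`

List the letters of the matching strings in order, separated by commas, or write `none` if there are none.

none

A → no match
B → no match
C → no match
D → no match
E → no match
F → no match
G → no match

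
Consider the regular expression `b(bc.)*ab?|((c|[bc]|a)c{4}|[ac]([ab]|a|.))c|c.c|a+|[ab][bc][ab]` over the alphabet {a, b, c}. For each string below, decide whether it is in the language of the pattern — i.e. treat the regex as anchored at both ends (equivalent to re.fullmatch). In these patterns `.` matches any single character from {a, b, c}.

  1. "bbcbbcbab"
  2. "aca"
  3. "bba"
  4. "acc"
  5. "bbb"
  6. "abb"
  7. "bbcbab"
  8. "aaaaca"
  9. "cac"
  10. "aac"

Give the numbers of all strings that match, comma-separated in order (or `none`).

1 → match
2 → match
3 → match
4 → match
5 → match
6 → match
7 → match
8 → no match
9 → match
10 → match

1, 2, 3, 4, 5, 6, 7, 9, 10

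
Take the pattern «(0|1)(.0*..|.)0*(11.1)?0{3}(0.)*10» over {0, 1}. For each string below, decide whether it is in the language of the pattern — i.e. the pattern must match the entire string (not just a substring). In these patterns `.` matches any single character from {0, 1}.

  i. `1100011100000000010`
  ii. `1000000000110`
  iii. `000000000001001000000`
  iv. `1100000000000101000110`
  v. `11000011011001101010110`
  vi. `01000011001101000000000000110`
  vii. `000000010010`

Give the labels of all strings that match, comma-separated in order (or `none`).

ii, iv, vi, vii

i → no match
ii → match
iii → no match — must end with `10`
iv → match
v → no match
vi → match
vii. `000000010010` → match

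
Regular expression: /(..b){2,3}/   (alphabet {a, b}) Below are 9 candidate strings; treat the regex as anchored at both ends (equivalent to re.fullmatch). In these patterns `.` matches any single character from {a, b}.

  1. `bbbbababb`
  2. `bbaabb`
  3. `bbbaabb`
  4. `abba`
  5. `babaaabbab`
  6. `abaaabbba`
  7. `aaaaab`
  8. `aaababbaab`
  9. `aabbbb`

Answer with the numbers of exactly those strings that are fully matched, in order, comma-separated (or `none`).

1 → match
2 → no match
3 → no match
4 → no match — must end with `b`
5 → no match
6 → no match — must end with `b`
7 → no match
8 → no match
9 → match

1, 9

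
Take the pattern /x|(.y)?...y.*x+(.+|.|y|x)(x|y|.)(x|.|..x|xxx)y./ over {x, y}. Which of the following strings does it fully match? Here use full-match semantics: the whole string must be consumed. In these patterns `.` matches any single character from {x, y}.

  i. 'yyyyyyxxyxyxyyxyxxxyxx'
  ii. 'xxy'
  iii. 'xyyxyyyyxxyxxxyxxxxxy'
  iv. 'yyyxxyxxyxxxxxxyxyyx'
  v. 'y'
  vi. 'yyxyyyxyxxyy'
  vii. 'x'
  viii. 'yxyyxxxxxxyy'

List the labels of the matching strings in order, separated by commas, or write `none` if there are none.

i → no match
ii. 'xxy' → no match
iii → no match
iv → match
v. 'y' → no match
vi. 'yyxyyyxyxxyy' → match
vii. 'x' → match
viii. 'yxyyxxxxxxyy' → match

iv, vi, vii, viii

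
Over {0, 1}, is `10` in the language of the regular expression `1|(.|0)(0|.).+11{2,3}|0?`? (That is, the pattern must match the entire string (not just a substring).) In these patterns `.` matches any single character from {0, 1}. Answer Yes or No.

No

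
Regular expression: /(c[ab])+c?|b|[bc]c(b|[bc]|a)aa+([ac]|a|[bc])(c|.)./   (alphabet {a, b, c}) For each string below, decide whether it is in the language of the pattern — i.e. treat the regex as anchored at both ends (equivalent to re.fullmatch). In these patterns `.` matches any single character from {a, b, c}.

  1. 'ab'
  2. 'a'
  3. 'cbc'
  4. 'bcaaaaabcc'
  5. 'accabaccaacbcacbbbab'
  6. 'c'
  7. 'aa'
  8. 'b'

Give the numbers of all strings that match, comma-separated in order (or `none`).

3, 4, 8

1 → no match
2 → no match
3 → match
4 → match
5 → no match
6 → no match
7 → no match
8 → match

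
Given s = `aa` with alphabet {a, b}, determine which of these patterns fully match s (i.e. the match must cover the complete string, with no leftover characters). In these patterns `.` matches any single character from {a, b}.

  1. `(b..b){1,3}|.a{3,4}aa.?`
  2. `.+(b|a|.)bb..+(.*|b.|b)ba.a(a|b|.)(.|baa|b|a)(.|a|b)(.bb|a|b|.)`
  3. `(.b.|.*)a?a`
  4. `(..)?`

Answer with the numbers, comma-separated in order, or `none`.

3, 4

1 → no match
2 → no match
3 → match
4 → match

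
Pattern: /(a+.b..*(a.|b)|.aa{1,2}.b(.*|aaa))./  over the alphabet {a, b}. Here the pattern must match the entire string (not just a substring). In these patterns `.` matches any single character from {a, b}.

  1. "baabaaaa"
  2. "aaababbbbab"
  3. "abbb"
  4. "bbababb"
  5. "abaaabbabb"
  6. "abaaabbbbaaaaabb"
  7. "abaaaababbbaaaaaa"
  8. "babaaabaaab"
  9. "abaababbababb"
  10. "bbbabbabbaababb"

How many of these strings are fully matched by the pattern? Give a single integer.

1 → no match
2 → no match
3 → no match
4 → no match
5 → no match
6 → no match
7 → no match
8 → no match
9 → no match
10 → no match
Total matched: 0

0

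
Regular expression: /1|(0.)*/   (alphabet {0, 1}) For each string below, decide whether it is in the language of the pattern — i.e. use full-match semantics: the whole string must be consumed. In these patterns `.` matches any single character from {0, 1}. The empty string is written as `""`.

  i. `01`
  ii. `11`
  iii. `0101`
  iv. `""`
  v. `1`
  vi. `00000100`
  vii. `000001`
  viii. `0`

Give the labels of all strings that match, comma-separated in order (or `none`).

i, iii, iv, v, vi, vii

i → match
ii → no match
iii → match
iv → match
v → match
vi → match
vii → match
viii → no match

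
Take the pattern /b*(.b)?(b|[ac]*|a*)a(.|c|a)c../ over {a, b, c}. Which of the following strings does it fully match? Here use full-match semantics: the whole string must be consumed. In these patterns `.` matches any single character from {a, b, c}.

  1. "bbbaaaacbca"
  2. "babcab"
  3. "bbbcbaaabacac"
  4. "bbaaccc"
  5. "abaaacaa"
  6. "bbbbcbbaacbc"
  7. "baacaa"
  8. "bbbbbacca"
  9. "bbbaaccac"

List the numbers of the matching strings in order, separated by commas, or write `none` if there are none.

1. "bbbaaaacbca" → no match
2. "babcab" → match
3 → no match
4. "bbaaccc" → match
5. "abaaacaa" → match
6. "bbbbcbbaacbc" → match
7. "baacaa" → match
8. "bbbbbacca" → no match
9. "bbbaaccac" → match

2, 4, 5, 6, 7, 9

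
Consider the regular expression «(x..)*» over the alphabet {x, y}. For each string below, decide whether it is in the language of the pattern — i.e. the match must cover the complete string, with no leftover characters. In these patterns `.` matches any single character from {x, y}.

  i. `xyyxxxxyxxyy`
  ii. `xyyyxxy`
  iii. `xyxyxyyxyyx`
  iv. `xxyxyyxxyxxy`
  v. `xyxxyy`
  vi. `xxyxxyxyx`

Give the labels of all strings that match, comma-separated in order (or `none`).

i, iv, v, vi

i. `xyyxxxxyxxyy` → match
ii. `xyyyxxy` → no match
iii. `xyxyxyyxyyx` → no match
iv. `xxyxyyxxyxxy` → match
v. `xyxxyy` → match
vi. `xxyxxyxyx` → match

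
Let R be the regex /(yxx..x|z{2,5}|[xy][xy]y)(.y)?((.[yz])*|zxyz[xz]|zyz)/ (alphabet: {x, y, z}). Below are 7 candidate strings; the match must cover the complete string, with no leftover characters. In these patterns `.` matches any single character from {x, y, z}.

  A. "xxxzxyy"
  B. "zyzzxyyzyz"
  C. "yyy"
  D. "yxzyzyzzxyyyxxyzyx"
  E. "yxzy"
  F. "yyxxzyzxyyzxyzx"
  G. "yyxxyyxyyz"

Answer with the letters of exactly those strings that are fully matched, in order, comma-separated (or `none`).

C

A → no match
B → no match
C → match
D → no match
E → no match
F → no match
G → no match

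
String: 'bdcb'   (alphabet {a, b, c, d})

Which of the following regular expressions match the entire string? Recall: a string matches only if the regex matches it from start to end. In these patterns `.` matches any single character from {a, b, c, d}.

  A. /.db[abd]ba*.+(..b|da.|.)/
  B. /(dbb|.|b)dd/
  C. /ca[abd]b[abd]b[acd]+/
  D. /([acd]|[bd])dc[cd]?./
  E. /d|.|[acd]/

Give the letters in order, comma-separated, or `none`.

A → no match
B → no match — must end with 'dd'
C → no match — must start with 'ca'
D → match
E → no match

D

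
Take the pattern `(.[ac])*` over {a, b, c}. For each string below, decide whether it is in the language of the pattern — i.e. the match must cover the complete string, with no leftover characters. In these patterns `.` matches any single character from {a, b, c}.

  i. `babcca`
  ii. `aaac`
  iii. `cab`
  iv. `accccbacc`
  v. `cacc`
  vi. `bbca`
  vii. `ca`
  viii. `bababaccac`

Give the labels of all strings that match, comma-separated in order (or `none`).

i, ii, v, vii, viii

i → match
ii → match
iii → no match
iv → no match
v → match
vi → no match
vii → match
viii → match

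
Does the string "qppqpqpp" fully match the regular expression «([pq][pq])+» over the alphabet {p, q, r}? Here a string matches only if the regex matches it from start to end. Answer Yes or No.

Yes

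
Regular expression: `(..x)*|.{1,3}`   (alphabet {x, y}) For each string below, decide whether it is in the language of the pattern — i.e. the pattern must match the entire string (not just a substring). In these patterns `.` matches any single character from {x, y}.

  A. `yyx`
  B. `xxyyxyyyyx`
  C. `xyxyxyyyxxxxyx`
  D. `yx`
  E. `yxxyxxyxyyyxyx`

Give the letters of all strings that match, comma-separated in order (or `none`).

A, D

A. `yyx` → match
B. `xxyyxyyyyx` → no match
C → no match
D. `yx` → match
E → no match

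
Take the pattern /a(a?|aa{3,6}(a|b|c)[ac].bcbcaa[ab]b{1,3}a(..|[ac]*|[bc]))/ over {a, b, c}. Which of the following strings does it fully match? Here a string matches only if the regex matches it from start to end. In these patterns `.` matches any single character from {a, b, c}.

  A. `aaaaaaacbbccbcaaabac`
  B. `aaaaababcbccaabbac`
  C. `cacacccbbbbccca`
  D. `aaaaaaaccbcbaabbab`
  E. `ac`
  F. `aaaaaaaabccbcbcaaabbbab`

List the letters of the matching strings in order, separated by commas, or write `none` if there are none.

A → no match
B → no match
C → no match — must start with `a`
D → no match
E. `ac` → no match
F → match

F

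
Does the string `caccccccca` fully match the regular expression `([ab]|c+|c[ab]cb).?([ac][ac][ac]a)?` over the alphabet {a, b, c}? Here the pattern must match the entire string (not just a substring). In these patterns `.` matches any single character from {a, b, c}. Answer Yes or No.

No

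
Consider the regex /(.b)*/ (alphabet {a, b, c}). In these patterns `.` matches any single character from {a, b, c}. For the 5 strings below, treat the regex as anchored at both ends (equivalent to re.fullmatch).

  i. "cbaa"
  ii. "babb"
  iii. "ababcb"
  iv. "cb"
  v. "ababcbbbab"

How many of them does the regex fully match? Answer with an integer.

i → no match
ii → no match
iii → match
iv → match
v → match
Total matched: 3

3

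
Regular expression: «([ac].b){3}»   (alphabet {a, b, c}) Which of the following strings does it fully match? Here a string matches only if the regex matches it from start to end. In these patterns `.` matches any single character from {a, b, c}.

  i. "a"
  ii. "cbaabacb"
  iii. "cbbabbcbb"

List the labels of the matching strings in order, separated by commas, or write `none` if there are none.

i → no match — must end with "b"
ii → no match
iii → match

iii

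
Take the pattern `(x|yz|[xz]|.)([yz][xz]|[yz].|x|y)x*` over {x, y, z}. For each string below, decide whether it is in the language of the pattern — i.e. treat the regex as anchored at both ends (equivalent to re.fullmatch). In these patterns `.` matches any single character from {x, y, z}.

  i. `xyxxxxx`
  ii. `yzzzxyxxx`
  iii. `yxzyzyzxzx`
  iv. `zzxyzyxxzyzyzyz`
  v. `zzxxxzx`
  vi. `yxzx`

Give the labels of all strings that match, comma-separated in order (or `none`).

i

i. `xyxxxxx` → match
ii. `yzzzxyxxx` → no match
iii. `yxzyzyzxzx` → no match
iv → no match
v. `zzxxxzx` → no match
vi. `yxzx` → no match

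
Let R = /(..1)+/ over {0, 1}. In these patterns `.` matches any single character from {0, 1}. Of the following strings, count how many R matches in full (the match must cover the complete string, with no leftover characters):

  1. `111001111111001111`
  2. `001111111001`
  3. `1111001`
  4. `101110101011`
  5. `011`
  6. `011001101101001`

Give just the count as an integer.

4

1 → match
2. `001111111001` → match
3. `1111001` → no match
4. `101110101011` → no match
5. `011` → match
6 → match
Total matched: 4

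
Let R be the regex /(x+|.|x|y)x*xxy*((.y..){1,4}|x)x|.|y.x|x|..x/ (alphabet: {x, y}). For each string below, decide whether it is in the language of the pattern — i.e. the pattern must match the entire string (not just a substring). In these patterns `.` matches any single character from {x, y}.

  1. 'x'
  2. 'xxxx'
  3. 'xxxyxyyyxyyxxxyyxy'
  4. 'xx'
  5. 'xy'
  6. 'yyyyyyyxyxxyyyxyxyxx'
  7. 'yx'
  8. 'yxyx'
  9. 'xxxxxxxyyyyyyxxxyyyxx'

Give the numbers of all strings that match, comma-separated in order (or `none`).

1 → match
2 → no match
3 → no match
4 → no match
5 → no match
6 → no match
7 → no match
8 → no match
9 → no match

1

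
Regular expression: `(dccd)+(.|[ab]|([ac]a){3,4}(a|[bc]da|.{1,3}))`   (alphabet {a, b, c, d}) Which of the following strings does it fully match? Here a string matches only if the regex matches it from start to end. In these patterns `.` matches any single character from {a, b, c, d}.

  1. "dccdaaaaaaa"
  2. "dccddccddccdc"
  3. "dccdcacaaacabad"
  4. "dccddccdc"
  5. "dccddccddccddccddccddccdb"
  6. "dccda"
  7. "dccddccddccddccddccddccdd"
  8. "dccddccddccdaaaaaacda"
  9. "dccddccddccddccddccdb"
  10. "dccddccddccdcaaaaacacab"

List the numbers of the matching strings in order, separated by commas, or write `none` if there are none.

1 → match
2 → match
3 → match
4 → match
5 → match
6 → match
7 → match
8 → match
9 → match
10 → match

1, 2, 3, 4, 5, 6, 7, 8, 9, 10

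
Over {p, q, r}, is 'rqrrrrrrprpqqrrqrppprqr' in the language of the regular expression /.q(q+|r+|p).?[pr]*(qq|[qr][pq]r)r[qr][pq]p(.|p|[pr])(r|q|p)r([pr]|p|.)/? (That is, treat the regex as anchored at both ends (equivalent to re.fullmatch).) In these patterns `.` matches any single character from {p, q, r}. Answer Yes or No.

No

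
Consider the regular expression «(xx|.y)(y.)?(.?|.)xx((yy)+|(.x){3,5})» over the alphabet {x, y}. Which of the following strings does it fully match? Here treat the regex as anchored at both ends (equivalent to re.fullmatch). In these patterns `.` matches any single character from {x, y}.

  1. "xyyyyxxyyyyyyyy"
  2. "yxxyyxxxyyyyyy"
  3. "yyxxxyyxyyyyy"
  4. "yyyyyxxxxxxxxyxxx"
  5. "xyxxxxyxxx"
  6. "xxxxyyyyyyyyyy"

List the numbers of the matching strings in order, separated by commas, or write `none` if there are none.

1 → match
2 → no match
3 → no match
4 → match
5 → match
6 → match

1, 4, 5, 6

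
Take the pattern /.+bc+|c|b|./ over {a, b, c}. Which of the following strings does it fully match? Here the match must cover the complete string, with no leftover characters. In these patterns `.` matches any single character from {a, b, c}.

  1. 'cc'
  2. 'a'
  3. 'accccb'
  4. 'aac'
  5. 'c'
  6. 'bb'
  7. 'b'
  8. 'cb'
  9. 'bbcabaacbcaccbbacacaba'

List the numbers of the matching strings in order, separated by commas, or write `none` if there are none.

2, 5, 7

1 → no match
2 → match
3 → no match
4 → no match
5 → match
6 → no match
7 → match
8 → no match
9 → no match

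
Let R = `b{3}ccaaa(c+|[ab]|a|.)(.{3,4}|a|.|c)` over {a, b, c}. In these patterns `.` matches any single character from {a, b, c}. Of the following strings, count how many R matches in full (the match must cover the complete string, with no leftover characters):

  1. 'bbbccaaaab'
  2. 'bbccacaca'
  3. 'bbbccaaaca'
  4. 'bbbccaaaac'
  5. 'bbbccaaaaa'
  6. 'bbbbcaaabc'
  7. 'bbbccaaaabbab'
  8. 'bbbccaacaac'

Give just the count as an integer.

5

1 → match
2 → no match
3 → match
4 → match
5 → match
6 → no match
7 → match
8 → no match
Total matched: 5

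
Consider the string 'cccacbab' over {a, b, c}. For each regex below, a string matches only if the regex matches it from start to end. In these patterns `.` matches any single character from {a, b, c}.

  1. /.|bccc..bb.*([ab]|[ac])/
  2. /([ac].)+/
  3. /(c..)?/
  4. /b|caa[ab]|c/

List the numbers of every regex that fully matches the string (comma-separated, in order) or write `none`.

2

1 → no match
2 → match
3 → no match
4 → no match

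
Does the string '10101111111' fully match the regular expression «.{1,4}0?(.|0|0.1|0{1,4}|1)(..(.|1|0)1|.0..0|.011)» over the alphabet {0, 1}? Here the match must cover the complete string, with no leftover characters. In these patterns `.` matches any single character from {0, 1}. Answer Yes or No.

No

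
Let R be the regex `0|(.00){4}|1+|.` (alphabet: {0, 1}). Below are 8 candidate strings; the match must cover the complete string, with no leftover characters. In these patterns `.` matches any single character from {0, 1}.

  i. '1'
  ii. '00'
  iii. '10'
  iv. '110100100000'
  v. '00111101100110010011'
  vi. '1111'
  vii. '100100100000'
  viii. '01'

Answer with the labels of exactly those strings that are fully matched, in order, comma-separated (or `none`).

i, vi, vii

i → match
ii → no match
iii → no match
iv → no match
v → no match
vi → match
vii → match
viii → no match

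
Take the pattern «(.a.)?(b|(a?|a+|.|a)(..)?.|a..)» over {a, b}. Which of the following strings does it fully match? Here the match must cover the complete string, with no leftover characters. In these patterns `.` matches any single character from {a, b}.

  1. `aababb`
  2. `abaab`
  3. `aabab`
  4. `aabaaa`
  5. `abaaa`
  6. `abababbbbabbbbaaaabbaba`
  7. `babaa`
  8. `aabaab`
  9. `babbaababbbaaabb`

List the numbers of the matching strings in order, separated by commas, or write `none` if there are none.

1, 3, 4, 7, 8

1. `aababb` → match
2. `abaab` → no match
3. `aabab` → match
4. `aabaaa` → match
5. `abaaa` → no match
6 → no match
7. `babaa` → match
8. `aabaab` → match
9 → no match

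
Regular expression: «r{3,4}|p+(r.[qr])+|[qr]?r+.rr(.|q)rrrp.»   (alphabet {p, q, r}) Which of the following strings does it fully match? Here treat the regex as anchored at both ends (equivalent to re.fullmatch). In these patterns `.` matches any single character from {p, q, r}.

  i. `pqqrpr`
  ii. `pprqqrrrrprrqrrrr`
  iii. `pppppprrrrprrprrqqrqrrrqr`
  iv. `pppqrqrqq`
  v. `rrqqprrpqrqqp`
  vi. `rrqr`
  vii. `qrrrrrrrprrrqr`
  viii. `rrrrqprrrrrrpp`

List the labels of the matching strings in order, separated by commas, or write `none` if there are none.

ii

i. `pqqrpr` → no match
ii → match
iii → no match
iv. `pppqrqrqq` → no match
v → no match
vi. `rrqr` → no match
vii → no match
viii → no match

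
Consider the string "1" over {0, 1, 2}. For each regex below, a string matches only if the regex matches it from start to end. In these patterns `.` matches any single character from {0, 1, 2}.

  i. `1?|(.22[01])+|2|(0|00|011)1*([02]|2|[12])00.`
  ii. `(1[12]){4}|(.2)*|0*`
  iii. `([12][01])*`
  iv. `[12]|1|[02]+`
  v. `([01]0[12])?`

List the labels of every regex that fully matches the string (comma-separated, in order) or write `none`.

i → match
ii → no match
iii → no match
iv → match
v → no match

i, iv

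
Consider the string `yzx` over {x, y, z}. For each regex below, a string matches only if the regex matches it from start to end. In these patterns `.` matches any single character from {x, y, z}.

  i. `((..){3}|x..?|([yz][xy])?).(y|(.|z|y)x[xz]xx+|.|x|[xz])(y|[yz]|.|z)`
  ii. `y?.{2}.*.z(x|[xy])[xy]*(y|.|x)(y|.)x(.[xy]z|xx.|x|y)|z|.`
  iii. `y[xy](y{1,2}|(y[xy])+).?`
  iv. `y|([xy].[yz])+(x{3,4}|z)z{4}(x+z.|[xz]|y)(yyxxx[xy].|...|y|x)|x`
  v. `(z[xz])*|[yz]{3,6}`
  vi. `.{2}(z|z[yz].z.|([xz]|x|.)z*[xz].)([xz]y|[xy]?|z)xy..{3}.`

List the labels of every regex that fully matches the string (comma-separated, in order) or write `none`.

i → match
ii → no match
iii → no match
iv → no match
v → no match
vi → no match

i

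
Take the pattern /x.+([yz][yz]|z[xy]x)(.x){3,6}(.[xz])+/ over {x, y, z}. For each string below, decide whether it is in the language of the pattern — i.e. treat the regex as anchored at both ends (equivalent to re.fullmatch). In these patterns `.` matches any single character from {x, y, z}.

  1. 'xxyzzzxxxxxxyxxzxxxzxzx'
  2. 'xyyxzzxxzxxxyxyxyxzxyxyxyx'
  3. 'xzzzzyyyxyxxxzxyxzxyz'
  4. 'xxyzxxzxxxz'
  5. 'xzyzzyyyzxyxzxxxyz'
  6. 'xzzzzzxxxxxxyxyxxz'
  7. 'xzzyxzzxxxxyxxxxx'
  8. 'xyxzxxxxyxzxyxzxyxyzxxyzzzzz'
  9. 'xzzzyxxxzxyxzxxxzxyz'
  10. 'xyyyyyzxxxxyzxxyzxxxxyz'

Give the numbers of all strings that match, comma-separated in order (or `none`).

1 → no match
2 → match
3 → match
4 → no match
5 → match
6 → match
7 → match
8 → match
9 → match
10 → no match

2, 3, 5, 6, 7, 8, 9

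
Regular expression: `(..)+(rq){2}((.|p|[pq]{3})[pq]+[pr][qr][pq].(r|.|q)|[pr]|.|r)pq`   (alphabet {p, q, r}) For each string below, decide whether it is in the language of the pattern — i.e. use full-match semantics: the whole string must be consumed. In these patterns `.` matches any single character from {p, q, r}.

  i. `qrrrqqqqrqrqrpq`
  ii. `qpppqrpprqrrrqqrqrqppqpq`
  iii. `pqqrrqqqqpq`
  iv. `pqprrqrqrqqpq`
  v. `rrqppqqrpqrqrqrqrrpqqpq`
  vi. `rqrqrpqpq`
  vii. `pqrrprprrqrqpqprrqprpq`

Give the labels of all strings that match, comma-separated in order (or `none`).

i → match
ii → no match
iii → no match
iv → match
v → match
vi → no match
vii → match

i, iv, v, vii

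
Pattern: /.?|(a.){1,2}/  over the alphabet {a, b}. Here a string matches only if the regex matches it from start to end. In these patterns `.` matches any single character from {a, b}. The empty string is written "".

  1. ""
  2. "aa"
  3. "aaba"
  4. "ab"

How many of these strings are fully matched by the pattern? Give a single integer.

1 → match
2 → match
3 → no match
4 → match
Total matched: 3

3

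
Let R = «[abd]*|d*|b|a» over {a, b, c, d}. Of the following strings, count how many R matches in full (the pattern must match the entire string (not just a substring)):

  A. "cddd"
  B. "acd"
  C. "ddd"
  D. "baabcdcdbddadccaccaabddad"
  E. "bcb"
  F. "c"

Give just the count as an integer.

A. "cddd" → no match
B. "acd" → no match
C. "ddd" → match
D → no match
E. "bcb" → no match
F. "c" → no match
Total matched: 1

1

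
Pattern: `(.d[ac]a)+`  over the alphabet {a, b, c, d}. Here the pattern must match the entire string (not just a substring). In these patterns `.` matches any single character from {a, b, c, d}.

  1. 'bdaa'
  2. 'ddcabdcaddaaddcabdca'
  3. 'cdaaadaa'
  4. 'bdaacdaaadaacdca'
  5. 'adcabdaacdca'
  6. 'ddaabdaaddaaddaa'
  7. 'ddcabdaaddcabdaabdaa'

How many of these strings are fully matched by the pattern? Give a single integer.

7

1. 'bdaa' → match
2 → match
3. 'cdaaadaa' → match
4 → match
5. 'adcabdaacdca' → match
6 → match
7 → match
Total matched: 7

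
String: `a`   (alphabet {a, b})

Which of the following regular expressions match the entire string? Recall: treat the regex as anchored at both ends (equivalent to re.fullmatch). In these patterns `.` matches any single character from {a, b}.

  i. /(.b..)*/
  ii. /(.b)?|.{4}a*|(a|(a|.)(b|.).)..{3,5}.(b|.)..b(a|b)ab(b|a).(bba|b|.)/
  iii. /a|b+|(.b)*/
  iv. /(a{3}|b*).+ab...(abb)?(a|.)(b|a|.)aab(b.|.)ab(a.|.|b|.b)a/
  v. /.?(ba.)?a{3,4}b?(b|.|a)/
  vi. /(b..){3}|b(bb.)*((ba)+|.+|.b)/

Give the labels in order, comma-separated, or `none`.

i → no match
ii → no match
iii → match
iv → no match
v → no match
vi → no match — must start with `b`

iii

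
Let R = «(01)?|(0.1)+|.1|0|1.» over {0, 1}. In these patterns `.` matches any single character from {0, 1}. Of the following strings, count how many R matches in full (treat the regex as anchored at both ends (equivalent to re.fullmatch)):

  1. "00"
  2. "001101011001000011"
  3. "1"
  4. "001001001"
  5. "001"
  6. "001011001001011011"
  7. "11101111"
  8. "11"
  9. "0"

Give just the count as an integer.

5

1 → no match
2 → no match
3 → no match
4 → match
5 → match
6 → match
7 → no match
8 → match
9 → match
Total matched: 5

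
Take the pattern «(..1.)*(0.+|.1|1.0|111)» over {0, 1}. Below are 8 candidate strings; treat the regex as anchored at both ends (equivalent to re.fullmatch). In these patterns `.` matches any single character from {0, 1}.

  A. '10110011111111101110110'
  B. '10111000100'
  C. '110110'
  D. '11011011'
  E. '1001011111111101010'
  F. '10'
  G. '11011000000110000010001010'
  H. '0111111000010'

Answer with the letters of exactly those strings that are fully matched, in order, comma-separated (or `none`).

A → match
B → no match
C → no match
D → no match
E → no match
F → no match
G → no match
H → match

A, H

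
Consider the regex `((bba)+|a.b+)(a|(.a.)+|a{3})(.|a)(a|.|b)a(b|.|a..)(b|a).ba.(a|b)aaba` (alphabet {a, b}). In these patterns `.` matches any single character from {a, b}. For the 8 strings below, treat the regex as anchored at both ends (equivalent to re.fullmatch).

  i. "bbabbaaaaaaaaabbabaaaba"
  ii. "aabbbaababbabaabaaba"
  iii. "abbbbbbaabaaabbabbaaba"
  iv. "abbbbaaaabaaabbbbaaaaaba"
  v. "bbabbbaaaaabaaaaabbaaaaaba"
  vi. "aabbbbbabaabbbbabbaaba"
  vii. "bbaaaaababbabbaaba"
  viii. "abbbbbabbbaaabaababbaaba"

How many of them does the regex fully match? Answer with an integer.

7

i → match
ii → match
iii → match
iv → match
v → no match
vi → match
vii → match
viii → match
Total matched: 7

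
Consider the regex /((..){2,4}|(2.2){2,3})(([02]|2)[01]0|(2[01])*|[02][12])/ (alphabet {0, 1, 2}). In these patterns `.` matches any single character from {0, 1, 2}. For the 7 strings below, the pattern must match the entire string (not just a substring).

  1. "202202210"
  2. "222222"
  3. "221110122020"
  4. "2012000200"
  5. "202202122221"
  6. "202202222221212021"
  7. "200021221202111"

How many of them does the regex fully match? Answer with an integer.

1 → match
2 → match
3 → match
4 → no match
5 → no match
6 → no match
7 → no match
Total matched: 3

3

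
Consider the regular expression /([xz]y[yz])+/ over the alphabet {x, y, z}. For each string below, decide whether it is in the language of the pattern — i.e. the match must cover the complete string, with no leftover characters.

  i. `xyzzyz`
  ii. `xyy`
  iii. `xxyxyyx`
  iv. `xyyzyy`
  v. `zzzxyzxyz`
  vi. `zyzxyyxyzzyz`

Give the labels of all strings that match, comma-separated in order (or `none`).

i → match
ii → match
iii → no match
iv → match
v → no match
vi → match

i, ii, iv, vi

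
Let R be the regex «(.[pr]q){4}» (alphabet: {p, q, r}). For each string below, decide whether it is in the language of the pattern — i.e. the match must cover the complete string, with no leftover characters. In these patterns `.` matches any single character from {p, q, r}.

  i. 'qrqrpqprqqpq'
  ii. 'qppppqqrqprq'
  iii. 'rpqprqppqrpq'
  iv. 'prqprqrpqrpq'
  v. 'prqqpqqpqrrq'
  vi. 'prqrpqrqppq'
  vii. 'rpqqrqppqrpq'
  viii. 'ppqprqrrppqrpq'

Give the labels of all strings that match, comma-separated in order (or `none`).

i → match
ii → no match
iii → match
iv → match
v → match
vi → no match
vii → match
viii → no match

i, iii, iv, v, vii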